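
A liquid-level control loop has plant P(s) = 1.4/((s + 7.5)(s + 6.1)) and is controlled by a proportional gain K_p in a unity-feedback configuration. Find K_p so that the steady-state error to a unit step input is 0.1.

For a type-0 loop with proportional control, e_ss = 1/(1 + K_p·P(0)).
P(0) = 0.0306. Require 1/(1 + K_p·0.0306) = 0.1, so 1 + 0.0306·K_p = 10.
K_p = (10 − 1)/0.0306 = 294.

K_p = 294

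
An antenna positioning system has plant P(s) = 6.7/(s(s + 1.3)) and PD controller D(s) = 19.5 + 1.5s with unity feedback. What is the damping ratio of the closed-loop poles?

ζ = 0.496

Forward path: (19.5 + 1.5s)·6.7/(s(s+1.3)). The closed-loop characteristic equation is s² + (1.3 + 6.7·1.5)s + 6.7·19.5 = 0.
That is s² + 11.35s + 130.7 = 0, so ω_n = 11.43 rad/s and ζ = 11.35/(2·11.43) = 0.4965.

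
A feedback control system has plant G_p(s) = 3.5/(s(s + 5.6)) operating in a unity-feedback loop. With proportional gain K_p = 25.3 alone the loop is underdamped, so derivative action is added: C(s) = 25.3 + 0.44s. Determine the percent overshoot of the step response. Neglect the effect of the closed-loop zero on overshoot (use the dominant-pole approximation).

Forward path: (25.3 + 0.44s)·3.5/(s(s+5.6)). The closed-loop characteristic equation is s² + (5.6 + 3.5·0.44)s + 3.5·25.3 = 0.
That is s² + 7.14s + 88.55 = 0, so ω_n = 9.41 rad/s and ζ = 7.14/(2·9.41) = 0.3794.
%OS = 100·exp(−πζ/√(1−ζ²)) = 27.6%.

27.6%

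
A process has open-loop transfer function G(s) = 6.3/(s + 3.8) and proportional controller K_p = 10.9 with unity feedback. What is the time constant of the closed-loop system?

Closed-loop transfer function: T(s) = K_p·G(s)/(1 + K_p·G(s)) = 68.67/(s + 3.8 + 68.67) = 68.67/(s + 72.47).
Time constant τ = 1/72.47 = 0.0138 s.

τ = 0.0138 s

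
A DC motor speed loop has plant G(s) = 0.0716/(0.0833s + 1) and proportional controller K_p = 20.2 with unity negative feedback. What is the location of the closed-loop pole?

s = -29.37

Closed loop: T(s) = K_p·G/(1+K_p·G) = 1.446/(0.0833s + 1 + 1.446), with pole at s = −(1 + 1.446)/0.0833 = −29.37.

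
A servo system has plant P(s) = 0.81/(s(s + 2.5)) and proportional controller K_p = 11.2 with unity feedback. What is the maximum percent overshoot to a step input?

From 1 + K_pP(s) = 0: s² + 2.5s + 9.072 = 0 ⇒ ω_n = 3.012, ζ = 0.415.
%OS = 100·exp(−πζ/√(1−ζ²)) = 100·exp(−π·0.415/√0.8278) = 23.9%.

23.9%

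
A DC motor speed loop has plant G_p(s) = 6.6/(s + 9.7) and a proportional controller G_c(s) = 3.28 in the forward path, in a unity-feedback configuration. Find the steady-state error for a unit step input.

0.309

The loop is type 0. Static position error constant K_pos = G_c(0)·G_p(0) = 3.28·0.6804 = 2.232.
Steady-state error to a unit step: e_ss = 1/(1+K_pos) = 1/3.232 = 0.309.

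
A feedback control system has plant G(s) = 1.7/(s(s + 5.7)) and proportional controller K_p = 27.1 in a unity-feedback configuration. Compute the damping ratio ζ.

ζ = 0.42

The closed-loop denominator is s(s+5.7) + 27.1·1.7 = s² + 5.7s + 46.07.
So ω_n² = 46.07 ⇒ ω_n = 6.787 rad/s, and ζ = 5.7/(2ω_n) = 0.42.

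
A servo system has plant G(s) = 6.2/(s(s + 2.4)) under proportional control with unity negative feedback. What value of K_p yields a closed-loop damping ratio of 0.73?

K_p = 0.436

Closed-loop characteristic equation: s² + 2.4s + K_p·6.2 = 0.
So ω_n = √(6.2K_p) and 2ζω_n = 2.4, giving ζ = 2.4/(2√(6.2K_p)).
Setting ζ = 0.73: √(6.2K_p) = 2.4/(2·0.73) = 1.644, so K_p = 2.702/6.2 = 0.436.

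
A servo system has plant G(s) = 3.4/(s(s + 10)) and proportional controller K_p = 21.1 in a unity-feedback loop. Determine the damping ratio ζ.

ζ = 0.59

1 + K_p·G(s) = 0 gives s² + 10s + 71.74 = 0.
Matching s² + 2ζω_n s + ω_n²: ω_n = √71.74 = 8.47 rad/s and 2ζω_n = 10, so ζ = 10/(2·8.47) = 0.59.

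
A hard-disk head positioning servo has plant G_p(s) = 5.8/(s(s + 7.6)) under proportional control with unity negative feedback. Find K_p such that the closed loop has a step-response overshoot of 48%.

K_p = 48.1

From %OS = 100·exp(−πζ/√(1−ζ²)) = 48%, ζ = −ln(0.48)/√(π²+ln²(0.48)) = 0.2275.
Characteristic equation s² + 7.6s + 5.8K_p = 0 gives ζ = 7.6/(2√(5.8K_p)).
Setting ζ = 0.2275: √(5.8K_p) = 7.6/(2·0.2275) = 16.7, so K_p = 279/5.8 = 48.1.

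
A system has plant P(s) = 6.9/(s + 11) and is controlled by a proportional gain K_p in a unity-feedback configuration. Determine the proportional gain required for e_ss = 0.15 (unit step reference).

Steady-state error for a unit step on this type-0 loop is 1/(1 + K_p·P(0)).
P(0) = 0.6273. Require 1/(1 + K_p·0.6273) = 0.15, so 1 + 0.6273·K_p = 6.667.
K_p = (6.667 − 1)/0.6273 = 9.03.

K_p = 9.03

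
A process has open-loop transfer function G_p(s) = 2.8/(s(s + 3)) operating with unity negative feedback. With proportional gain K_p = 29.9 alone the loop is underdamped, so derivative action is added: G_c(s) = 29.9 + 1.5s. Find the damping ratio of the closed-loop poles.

Forward path: (29.9 + 1.5s)·2.8/(s(s+3)). The closed-loop characteristic equation is s² + (3 + 2.8·1.5)s + 2.8·29.9 = 0.
That is s² + 7.2s + 83.72 = 0, so ω_n = 9.15 rad/s and ζ = 7.2/(2·9.15) = 0.3934.

ζ = 0.393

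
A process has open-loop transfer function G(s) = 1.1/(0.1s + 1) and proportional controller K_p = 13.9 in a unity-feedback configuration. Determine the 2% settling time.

T_s ≈ 0.0246 s

Closed loop: T(s) = K_p·G/(1+K_p·G) = 15.29/(0.1s + 1 + 15.29), with pole at s = −(1 + 15.29)/0.1 = −162.9.
τ = 1/162.9 = 0.006139 s, so 2% settling time ≈ 4τ = 0.0246 s.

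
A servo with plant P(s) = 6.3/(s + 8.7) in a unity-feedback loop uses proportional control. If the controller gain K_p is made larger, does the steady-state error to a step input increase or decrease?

The position error constant K_pos = K_p·P(0) grows with K_p, and e_ss = 1/(1+K_pos) falls.

decrease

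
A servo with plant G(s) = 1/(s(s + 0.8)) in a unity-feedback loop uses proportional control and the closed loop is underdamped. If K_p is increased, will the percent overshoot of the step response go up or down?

ζ = 0.8/(2√(1K_p)) decreases as K_p grows; lower damping means more overshoot.

increase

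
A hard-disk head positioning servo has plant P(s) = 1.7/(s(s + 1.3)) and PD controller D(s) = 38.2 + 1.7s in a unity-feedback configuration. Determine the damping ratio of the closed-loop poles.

ζ = 0.26

Forward path: (38.2 + 1.7s)·1.7/(s(s+1.3)). The closed-loop characteristic equation is s² + (1.3 + 1.7·1.7)s + 1.7·38.2 = 0.
That is s² + 4.19s + 64.94 = 0, so ω_n = 8.059 rad/s and ζ = 4.19/(2·8.059) = 0.26.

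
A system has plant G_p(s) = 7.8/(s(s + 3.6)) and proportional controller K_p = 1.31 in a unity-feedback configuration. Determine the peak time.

T_p = 1.19 s

From 1 + K_pG_p(s) = 0: s² + 3.6s + 10.22 = 0 ⇒ ω_n = 3.197, ζ = 0.5631.
Damped frequency ω_d = ω_n√(1−ζ²) = 2.642 rad/s, so peak time T_p = π/ω_d = 1.19 s.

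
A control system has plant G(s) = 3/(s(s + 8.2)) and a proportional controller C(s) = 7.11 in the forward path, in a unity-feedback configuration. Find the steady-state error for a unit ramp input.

The loop has one pole at the origin (type 1). Velocity error constant K_v = lim_{s→0} s·C(s)G(s) = 7.11·3/8.2 = 2.601.
Steady-state error to a unit ramp: e_ss = 1/K_v = 0.384.

0.384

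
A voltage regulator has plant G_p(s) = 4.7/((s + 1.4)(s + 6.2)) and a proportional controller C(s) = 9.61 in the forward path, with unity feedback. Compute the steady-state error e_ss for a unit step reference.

0.161

The loop is type 0. Static position error constant K_pos = C(0)·G_p(0) = 9.61·0.5415 = 5.204.
Steady-state error to a unit step: e_ss = 1/(1+K_pos) = 1/6.204 = 0.161.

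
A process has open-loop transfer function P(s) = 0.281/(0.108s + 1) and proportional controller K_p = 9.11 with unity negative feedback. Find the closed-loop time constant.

τ = 0.0303 s

Closed loop: T(s) = K_p·P/(1+K_p·P) = 2.56/(0.108s + 1 + 2.56), with pole at s = −(1 + 2.56)/0.108 = −32.96.
Closed-loop time constant τ = 1/32.96 = 0.0303 s.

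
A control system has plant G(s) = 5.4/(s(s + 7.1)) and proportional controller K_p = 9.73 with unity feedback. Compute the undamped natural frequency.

ω_n = 7.25 rad/s

With unity feedback the closed-loop characteristic equation is s² + 7.1s + 9.73·5.4 = s² + 7.1s + 52.54 = 0.
So ω_n² = 52.54 ⇒ ω_n = 7.249 rad/s, and ζ = 7.1/(2ω_n) = 0.49.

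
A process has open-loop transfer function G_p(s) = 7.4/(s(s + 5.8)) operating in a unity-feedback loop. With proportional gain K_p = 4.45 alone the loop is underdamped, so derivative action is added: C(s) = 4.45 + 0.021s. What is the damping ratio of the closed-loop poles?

ζ = 0.519

Forward path: (4.45 + 0.021s)·7.4/(s(s+5.8)). The closed-loop characteristic equation is s² + (5.8 + 7.4·0.021)s + 7.4·4.45 = 0.
That is s² + 5.955s + 32.93 = 0, so ω_n = 5.738 rad/s and ζ = 5.955/(2·5.738) = 0.5189.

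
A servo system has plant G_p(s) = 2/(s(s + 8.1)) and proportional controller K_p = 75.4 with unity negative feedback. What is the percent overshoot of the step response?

Closed-loop characteristic equation: s² + 8.1s + 150.8 = 0, so ω_n = 12.28 rad/s and ζ = 8.1/(2·12.28) = 0.3298.
%OS = 100·exp(−πζ/√(1−ζ²)) = 100·exp(−π·0.3298/√0.8912) = 33.4%.

33.4%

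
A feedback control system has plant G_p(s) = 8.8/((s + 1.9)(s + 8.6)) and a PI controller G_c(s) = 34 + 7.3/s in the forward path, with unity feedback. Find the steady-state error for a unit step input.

The open loop G_c(s)G_p(s) has a pole at the origin (type 1), so the static position error constant is infinite and e_ss = 1/(1+∞) = 0.

0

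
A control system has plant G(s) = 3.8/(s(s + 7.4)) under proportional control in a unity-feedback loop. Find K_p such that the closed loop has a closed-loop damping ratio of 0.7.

K_p = 7.35

Closed-loop characteristic equation: s² + 7.4s + K_p·3.8 = 0.
So ω_n = √(3.8K_p) and 2ζω_n = 7.4, giving ζ = 7.4/(2√(3.8K_p)).
Setting ζ = 0.7: √(3.8K_p) = 7.4/(2·0.7) = 5.286, so K_p = 27.94/3.8 = 7.35.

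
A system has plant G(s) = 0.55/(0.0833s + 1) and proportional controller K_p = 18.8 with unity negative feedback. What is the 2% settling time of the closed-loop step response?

T_s ≈ 0.0294 s

Closed loop: T(s) = K_p·G/(1+K_p·G) = 10.34/(0.0833s + 1 + 10.34), with pole at s = −(1 + 10.34)/0.0833 = −136.1.
τ = 1/136.1 = 0.007346 s, so 2% settling time ≈ 4τ = 0.0294 s.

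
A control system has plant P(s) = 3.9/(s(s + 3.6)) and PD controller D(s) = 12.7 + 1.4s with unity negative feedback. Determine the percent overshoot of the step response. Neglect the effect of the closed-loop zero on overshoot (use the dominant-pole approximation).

Forward path: (12.7 + 1.4s)·3.9/(s(s+3.6)). The closed-loop characteristic equation is s² + (3.6 + 3.9·1.4)s + 3.9·12.7 = 0.
That is s² + 9.06s + 49.53 = 0, so ω_n = 7.038 rad/s and ζ = 9.06/(2·7.038) = 0.6437.
%OS = 100·exp(−πζ/√(1−ζ²)) = 7.12%.

7.12%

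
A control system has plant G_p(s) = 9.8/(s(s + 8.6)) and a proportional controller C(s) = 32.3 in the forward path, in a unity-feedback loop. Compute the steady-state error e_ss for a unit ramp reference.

0.0272

The loop has one pole at the origin (type 1). Velocity error constant K_v = lim_{s→0} s·C(s)G_p(s) = 32.3·9.8/8.6 = 36.81.
Steady-state error to a unit ramp: e_ss = 1/K_v = 0.0272.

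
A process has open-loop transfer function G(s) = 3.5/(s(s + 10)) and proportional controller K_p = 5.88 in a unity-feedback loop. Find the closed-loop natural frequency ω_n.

With unity feedback the closed-loop characteristic equation is s² + 10s + 5.88·3.5 = s² + 10s + 20.58 = 0.
So ω_n² = 20.58 ⇒ ω_n = 4.537 rad/s, and ζ = 10/(2ω_n) = 1.1.

ω_n = 4.54 rad/s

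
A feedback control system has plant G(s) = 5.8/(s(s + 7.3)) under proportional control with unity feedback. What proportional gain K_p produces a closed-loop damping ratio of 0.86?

Closed-loop characteristic equation: s² + 7.3s + K_p·5.8 = 0.
So ω_n = √(5.8K_p) and 2ζω_n = 7.3, giving ζ = 7.3/(2√(5.8K_p)).
Setting ζ = 0.86: √(5.8K_p) = 7.3/(2·0.86) = 4.244, so K_p = 18.01/5.8 = 3.11.

K_p = 3.11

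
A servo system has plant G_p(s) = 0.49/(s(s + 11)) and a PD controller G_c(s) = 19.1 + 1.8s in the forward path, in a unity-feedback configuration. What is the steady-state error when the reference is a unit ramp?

The loop has one pole at the origin (type 1). Velocity error constant K_v = lim_{s→0} s·G_c(s)G_p(s) = 19.1·0.49/11 = 0.8508.
Steady-state error to a unit ramp: e_ss = 1/K_v = 1.18.

1.18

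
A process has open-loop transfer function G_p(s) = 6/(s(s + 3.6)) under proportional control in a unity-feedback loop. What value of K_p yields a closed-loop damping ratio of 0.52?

Closed-loop characteristic equation: s² + 3.6s + K_p·6 = 0.
So ω_n = √(6K_p) and 2ζω_n = 3.6, giving ζ = 3.6/(2√(6K_p)).
Setting ζ = 0.52: √(6K_p) = 3.6/(2·0.52) = 3.462, so K_p = 11.98/6 = 2.

K_p = 2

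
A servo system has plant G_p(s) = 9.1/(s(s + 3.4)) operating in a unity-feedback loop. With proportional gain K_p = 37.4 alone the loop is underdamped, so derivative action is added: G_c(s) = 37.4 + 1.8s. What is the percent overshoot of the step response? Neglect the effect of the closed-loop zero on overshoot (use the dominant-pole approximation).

13.6%

Forward path: (37.4 + 1.8s)·9.1/(s(s+3.4)). The closed-loop characteristic equation is s² + (3.4 + 9.1·1.8)s + 9.1·37.4 = 0.
That is s² + 19.78s + 340.3 = 0, so ω_n = 18.45 rad/s and ζ = 19.78/(2·18.45) = 0.5361.
%OS = 100·exp(−πζ/√(1−ζ²)) = 13.6%.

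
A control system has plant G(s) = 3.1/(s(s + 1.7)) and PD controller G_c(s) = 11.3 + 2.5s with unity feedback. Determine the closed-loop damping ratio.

ζ = 0.798

Forward path: (11.3 + 2.5s)·3.1/(s(s+1.7)). The closed-loop characteristic equation is s² + (1.7 + 3.1·2.5)s + 3.1·11.3 = 0.
That is s² + 9.45s + 35.03 = 0, so ω_n = 5.919 rad/s and ζ = 9.45/(2·5.919) = 0.7983.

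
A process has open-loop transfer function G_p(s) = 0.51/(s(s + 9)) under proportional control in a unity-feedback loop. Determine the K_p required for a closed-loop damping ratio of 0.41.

K_p = 236

Closed-loop characteristic equation: s² + 9s + K_p·0.51 = 0.
So ω_n = √(0.51K_p) and 2ζω_n = 9, giving ζ = 9/(2√(0.51K_p)).
Setting ζ = 0.41: √(0.51K_p) = 9/(2·0.41) = 10.98, so K_p = 120.5/0.51 = 236.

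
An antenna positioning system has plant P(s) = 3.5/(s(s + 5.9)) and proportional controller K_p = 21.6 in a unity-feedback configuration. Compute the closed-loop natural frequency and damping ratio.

The closed-loop denominator is s(s+5.9) + 21.6·3.5 = s² + 5.9s + 75.6.
Matching s² + 2ζω_n s + ω_n²: ω_n = √75.6 = 8.695 rad/s and 2ζω_n = 5.9, so ζ = 5.9/(2·8.695) = 0.339.

ω_n = 8.69 rad/s, ζ = 0.339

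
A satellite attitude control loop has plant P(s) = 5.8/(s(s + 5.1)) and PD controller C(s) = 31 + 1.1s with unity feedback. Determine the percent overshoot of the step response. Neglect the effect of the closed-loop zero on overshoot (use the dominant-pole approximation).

Forward path: (31 + 1.1s)·5.8/(s(s+5.1)). The closed-loop characteristic equation is s² + (5.1 + 5.8·1.1)s + 5.8·31 = 0.
That is s² + 11.48s + 179.8 = 0, so ω_n = 13.41 rad/s and ζ = 11.48/(2·13.41) = 0.4281.
%OS = 100·exp(−πζ/√(1−ζ²)) = 22.6%.

22.6%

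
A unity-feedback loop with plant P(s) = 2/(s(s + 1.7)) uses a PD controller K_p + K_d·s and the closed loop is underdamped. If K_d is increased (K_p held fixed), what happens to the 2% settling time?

Characteristic equation s² + (1.7 + 2K_d)s + 2K_p = 0: raising K_d increases ζω_n = (1.7+2K_d)/2 while the loop stays underdamped, so T_s ≈ 4/(ζω_n) decreases.

decrease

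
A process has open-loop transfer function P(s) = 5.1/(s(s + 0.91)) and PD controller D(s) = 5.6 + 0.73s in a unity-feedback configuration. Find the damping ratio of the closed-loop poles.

Forward path: (5.6 + 0.73s)·5.1/(s(s+0.91)). The closed-loop characteristic equation is s² + (0.91 + 5.1·0.73)s + 5.1·5.6 = 0.
That is s² + 4.633s + 28.56 = 0, so ω_n = 5.344 rad/s and ζ = 4.633/(2·5.344) = 0.4335.

ζ = 0.433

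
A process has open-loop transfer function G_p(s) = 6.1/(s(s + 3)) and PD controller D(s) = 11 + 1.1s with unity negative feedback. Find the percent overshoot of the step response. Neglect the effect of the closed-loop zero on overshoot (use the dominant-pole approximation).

9.91%

Forward path: (11 + 1.1s)·6.1/(s(s+3)). The closed-loop characteristic equation is s² + (3 + 6.1·1.1)s + 6.1·11 = 0.
That is s² + 9.71s + 67.1 = 0, so ω_n = 8.191 rad/s and ζ = 9.71/(2·8.191) = 0.5927.
%OS = 100·exp(−πζ/√(1−ζ²)) = 9.91%.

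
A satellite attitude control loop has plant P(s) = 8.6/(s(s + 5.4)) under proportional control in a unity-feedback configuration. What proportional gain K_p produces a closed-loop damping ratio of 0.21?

Closed-loop characteristic equation: s² + 5.4s + K_p·8.6 = 0.
So ω_n = √(8.6K_p) and 2ζω_n = 5.4, giving ζ = 5.4/(2√(8.6K_p)).
Setting ζ = 0.21: √(8.6K_p) = 5.4/(2·0.21) = 12.86, so K_p = 165.3/8.6 = 19.2.

K_p = 19.2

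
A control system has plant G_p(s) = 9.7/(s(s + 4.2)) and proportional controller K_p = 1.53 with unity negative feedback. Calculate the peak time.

The closed-loop denominator s² + 4.2s + 14.84 gives ω_n = √14.84 = 3.852 and ζ = 4.2/(2ω_n) = 0.5451.
Damped frequency ω_d = ω_n√(1−ζ²) = 3.23 rad/s, so peak time T_p = π/ω_d = 0.973 s.

T_p = 0.973 s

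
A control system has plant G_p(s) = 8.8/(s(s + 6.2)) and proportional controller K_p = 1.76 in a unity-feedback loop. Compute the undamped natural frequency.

The closed-loop denominator is s(s+6.2) + 1.76·8.8 = s² + 6.2s + 15.49.
So ω_n² = 15.49 ⇒ ω_n = 3.935 rad/s, and ζ = 6.2/(2ω_n) = 0.788.

ω_n = 3.94 rad/s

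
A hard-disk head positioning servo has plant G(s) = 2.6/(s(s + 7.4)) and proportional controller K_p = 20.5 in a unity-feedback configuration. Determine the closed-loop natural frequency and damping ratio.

The closed-loop denominator is s(s+7.4) + 20.5·2.6 = s² + 7.4s + 53.3.
So ω_n² = 53.3 ⇒ ω_n = 7.301 rad/s, and ζ = 7.4/(2ω_n) = 0.507.

ω_n = 7.3 rad/s, ζ = 0.507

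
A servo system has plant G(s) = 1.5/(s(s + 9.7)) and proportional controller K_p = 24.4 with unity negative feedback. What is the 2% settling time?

T_s ≈ 0.825 s

From 1 + K_pG(s) = 0: s² + 9.7s + 36.6 = 0 ⇒ ω_n = 6.05, ζ = 0.8017.
2% settling time T_s ≈ 4/(ζω_n) = 4/4.85 = 0.825 s.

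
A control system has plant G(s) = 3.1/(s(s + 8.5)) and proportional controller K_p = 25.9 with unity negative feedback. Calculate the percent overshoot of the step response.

18.4%

The closed-loop denominator s² + 8.5s + 80.29 gives ω_n = √80.29 = 8.96 and ζ = 8.5/(2ω_n) = 0.4743.
%OS = 100·exp(−πζ/√(1−ζ²)) = 100·exp(−π·0.4743/√0.775) = 18.4%.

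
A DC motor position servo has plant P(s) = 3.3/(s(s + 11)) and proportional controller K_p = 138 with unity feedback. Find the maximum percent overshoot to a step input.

43.3%

From 1 + K_pP(s) = 0: s² + 11s + 455.4 = 0 ⇒ ω_n = 21.34, ζ = 0.2577.
%OS = 100·exp(−πζ/√(1−ζ²)) = 100·exp(−π·0.2577/√0.9336) = 43.3%.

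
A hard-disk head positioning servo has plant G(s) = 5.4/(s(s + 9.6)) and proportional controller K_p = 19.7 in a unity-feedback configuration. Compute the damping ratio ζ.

The closed-loop denominator is s(s+9.6) + 19.7·5.4 = s² + 9.6s + 106.4.
Matching s² + 2ζω_n s + ω_n²: ω_n = √106.4 = 10.31 rad/s and 2ζω_n = 9.6, so ζ = 9.6/(2·10.31) = 0.465.

ζ = 0.465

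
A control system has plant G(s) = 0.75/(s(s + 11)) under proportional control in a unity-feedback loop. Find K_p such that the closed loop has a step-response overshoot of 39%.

K_p = 489

From %OS = 100·exp(−πζ/√(1−ζ²)) = 39%, ζ = −ln(0.39)/√(π²+ln²(0.39)) = 0.2871.
Characteristic equation s² + 11s + 0.75K_p = 0 gives ζ = 11/(2√(0.75K_p)).
Setting ζ = 0.2871: √(0.75K_p) = 11/(2·0.2871) = 19.16, so K_p = 367/0.75 = 489.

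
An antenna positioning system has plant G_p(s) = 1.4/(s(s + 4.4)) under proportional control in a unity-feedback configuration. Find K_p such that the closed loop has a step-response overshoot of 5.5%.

From %OS = 100·exp(−πζ/√(1−ζ²)) = 5.5%, ζ = −ln(0.055)/√(π²+ln²(0.055)) = 0.6783.
Characteristic equation s² + 4.4s + 1.4K_p = 0 gives ζ = 4.4/(2√(1.4K_p)).
Setting ζ = 0.6783: √(1.4K_p) = 4.4/(2·0.6783) = 3.243, so K_p = 10.52/1.4 = 7.51.

K_p = 7.51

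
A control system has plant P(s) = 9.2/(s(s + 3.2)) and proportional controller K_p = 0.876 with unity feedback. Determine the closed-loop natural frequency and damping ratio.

With unity feedback the closed-loop characteristic equation is s² + 3.2s + 0.876·9.2 = s² + 3.2s + 8.059 = 0.
So ω_n² = 8.059 ⇒ ω_n = 2.839 rad/s, and ζ = 3.2/(2ω_n) = 0.564.

ω_n = 2.84 rad/s, ζ = 0.564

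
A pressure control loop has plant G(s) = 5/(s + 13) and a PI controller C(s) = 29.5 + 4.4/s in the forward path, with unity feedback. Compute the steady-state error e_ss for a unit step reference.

The open loop C(s)G(s) has a pole at the origin (type 1), so the static position error constant is infinite and e_ss = 1/(1+∞) = 0.

0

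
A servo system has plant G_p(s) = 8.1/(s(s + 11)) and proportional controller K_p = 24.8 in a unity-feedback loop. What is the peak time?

T_p = 0.241 s

The closed-loop denominator s² + 11s + 200.9 gives ω_n = √200.9 = 14.17 and ζ = 11/(2ω_n) = 0.3881.
Damped frequency ω_d = ω_n√(1−ζ²) = 13.06 rad/s, so peak time T_p = π/ω_d = 0.241 s.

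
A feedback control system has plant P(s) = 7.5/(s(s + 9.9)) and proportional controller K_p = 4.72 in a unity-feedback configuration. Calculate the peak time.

The closed-loop denominator s² + 9.9s + 35.4 gives ω_n = √35.4 = 5.95 and ζ = 9.9/(2ω_n) = 0.832.
Damped frequency ω_d = ω_n√(1−ζ²) = 3.301 rad/s, so peak time T_p = π/ω_d = 0.952 s.

T_p = 0.952 s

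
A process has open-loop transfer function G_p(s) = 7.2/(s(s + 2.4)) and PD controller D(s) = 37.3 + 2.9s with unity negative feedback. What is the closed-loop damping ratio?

Forward path: (37.3 + 2.9s)·7.2/(s(s+2.4)). The closed-loop characteristic equation is s² + (2.4 + 7.2·2.9)s + 7.2·37.3 = 0.
That is s² + 23.28s + 268.6 = 0, so ω_n = 16.39 rad/s and ζ = 23.28/(2·16.39) = 0.7103.

ζ = 0.71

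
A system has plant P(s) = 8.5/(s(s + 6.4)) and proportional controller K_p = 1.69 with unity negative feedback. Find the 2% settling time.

T_s ≈ 1.25 s

The closed-loop denominator s² + 6.4s + 14.37 gives ω_n = √14.37 = 3.79 and ζ = 6.4/(2ω_n) = 0.8443.
2% settling time T_s ≈ 4/(ζω_n) = 4/3.2 = 1.25 s.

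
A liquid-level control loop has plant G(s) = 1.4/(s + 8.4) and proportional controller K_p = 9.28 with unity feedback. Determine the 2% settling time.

Closed-loop transfer function: T(s) = K_p·G(s)/(1 + K_p·G(s)) = 12.99/(s + 8.4 + 12.99) = 12.99/(s + 21.39).
Time constant τ = 1/21.39 = 0.04675 s, so the 2% settling time is about 4τ = 0.187 s.

T_s ≈ 0.187 s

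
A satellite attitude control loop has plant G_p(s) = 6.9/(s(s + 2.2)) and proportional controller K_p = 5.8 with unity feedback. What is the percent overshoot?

Closed-loop characteristic equation: s² + 2.2s + 40.02 = 0, so ω_n = 6.326 rad/s and ζ = 2.2/(2·6.326) = 0.1739.
%OS = 100·exp(−πζ/√(1−ζ²)) = 100·exp(−π·0.1739/√0.9698) = 57.4%.

57.4%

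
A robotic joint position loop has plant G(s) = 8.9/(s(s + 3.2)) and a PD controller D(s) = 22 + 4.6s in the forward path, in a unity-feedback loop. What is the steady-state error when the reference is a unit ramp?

0.0163

The loop has one pole at the origin (type 1). Velocity error constant K_v = lim_{s→0} s·D(s)G(s) = 22·8.9/3.2 = 61.19.
Steady-state error to a unit ramp: e_ss = 1/K_v = 0.0163.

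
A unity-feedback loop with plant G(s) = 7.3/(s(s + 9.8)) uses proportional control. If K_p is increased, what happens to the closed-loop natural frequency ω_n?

increase

ω_n = √(7.3·K_p), which grows with K_p.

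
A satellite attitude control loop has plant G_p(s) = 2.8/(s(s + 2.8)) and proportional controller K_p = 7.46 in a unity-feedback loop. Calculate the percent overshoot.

36.4%

The closed-loop denominator s² + 2.8s + 20.89 gives ω_n = √20.89 = 4.57 and ζ = 2.8/(2ω_n) = 0.3063.
%OS = 100·exp(−πζ/√(1−ζ²)) = 100·exp(−π·0.3063/√0.9062) = 36.4%.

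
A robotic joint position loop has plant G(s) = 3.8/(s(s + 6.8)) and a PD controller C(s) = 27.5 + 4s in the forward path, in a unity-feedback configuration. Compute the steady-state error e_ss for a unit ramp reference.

The loop has one pole at the origin (type 1). Velocity error constant K_v = lim_{s→0} s·C(s)G(s) = 27.5·3.8/6.8 = 15.37.
Steady-state error to a unit ramp: e_ss = 1/K_v = 0.0651.

0.0651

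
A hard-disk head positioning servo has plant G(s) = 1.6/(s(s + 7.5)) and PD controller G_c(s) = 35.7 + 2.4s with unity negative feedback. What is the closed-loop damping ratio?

ζ = 0.75

Forward path: (35.7 + 2.4s)·1.6/(s(s+7.5)). The closed-loop characteristic equation is s² + (7.5 + 1.6·2.4)s + 1.6·35.7 = 0.
That is s² + 11.34s + 57.12 = 0, so ω_n = 7.558 rad/s and ζ = 11.34/(2·7.558) = 0.7502.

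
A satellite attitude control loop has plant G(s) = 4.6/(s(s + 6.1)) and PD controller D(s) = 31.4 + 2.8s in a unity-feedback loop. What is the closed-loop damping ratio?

ζ = 0.79

Forward path: (31.4 + 2.8s)·4.6/(s(s+6.1)). The closed-loop characteristic equation is s² + (6.1 + 4.6·2.8)s + 4.6·31.4 = 0.
That is s² + 18.98s + 144.4 = 0, so ω_n = 12.02 rad/s and ζ = 18.98/(2·12.02) = 0.7896.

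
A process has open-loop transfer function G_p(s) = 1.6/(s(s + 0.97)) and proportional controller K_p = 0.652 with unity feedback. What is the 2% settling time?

Closed-loop characteristic equation: s² + 0.97s + 1.043 = 0, so ω_n = 1.021 rad/s and ζ = 0.97/(2·1.021) = 0.4749.
2% settling time T_s ≈ 4/(ζω_n) = 4/0.485 = 8.25 s.

T_s ≈ 8.25 s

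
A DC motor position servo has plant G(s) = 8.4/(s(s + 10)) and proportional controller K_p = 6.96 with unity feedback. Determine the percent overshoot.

6.62%

The closed-loop denominator s² + 10s + 58.46 gives ω_n = √58.46 = 7.646 and ζ = 10/(2ω_n) = 0.6539.
%OS = 100·exp(−πζ/√(1−ζ²)) = 100·exp(−π·0.6539/√0.5724) = 6.62%.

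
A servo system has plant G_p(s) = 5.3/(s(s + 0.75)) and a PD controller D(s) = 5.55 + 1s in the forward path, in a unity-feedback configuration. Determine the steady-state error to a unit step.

The open loop D(s)G_p(s) has a pole at the origin (type 1), so the static position error constant is infinite and e_ss = 1/(1+∞) = 0.

0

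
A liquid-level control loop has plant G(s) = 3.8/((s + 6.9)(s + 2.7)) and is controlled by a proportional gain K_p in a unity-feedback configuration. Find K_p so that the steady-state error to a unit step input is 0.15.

K_p = 27.8

The loop is type 0, so e_ss(step) = 1/(1 + K_pos) with K_pos = K_p·G(0).
G(0) = 0.204. Require 1/(1 + K_p·0.204) = 0.15, so 1 + 0.204·K_p = 6.667.
K_p = (6.667 − 1)/0.204 = 27.8.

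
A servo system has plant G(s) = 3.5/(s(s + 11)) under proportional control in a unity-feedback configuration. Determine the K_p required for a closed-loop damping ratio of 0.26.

Closed-loop characteristic equation: s² + 11s + K_p·3.5 = 0.
So ω_n = √(3.5K_p) and 2ζω_n = 11, giving ζ = 11/(2√(3.5K_p)).
Setting ζ = 0.26: √(3.5K_p) = 11/(2·0.26) = 21.15, so K_p = 447.5/3.5 = 128.

K_p = 128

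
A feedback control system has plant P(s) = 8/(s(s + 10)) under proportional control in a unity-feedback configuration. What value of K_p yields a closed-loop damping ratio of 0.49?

K_p = 13

Closed-loop characteristic equation: s² + 10s + K_p·8 = 0.
So ω_n = √(8K_p) and 2ζω_n = 10, giving ζ = 10/(2√(8K_p)).
Setting ζ = 0.49: √(8K_p) = 10/(2·0.49) = 10.2, so K_p = 104.1/8 = 13.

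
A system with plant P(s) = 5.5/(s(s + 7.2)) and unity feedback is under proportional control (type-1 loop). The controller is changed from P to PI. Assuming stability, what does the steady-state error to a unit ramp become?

0

The integrator raises the loop to type 2, so K_v → ∞ and e_ss to a ramp is zero.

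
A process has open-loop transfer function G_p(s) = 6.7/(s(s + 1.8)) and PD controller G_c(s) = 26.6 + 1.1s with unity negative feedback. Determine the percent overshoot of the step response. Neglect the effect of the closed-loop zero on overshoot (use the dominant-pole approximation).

Forward path: (26.6 + 1.1s)·6.7/(s(s+1.8)). The closed-loop characteristic equation is s² + (1.8 + 6.7·1.1)s + 6.7·26.6 = 0.
That is s² + 9.17s + 178.2 = 0, so ω_n = 13.35 rad/s and ζ = 9.17/(2·13.35) = 0.3434.
%OS = 100·exp(−πζ/√(1−ζ²)) = 31.7%.

31.7%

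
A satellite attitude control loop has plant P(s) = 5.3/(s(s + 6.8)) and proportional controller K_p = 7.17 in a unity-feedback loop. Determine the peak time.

T_p = 0.611 s

Closed-loop characteristic equation: s² + 6.8s + 38 = 0, so ω_n = 6.164 rad/s and ζ = 6.8/(2·6.164) = 0.5515.
Damped frequency ω_d = ω_n√(1−ζ²) = 5.142 rad/s, so peak time T_p = π/ω_d = 0.611 s.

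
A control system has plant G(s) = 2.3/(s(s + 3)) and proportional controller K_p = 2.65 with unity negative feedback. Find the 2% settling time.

T_s ≈ 2.67 s

The closed-loop denominator s² + 3s + 6.095 gives ω_n = √6.095 = 2.469 and ζ = 3/(2ω_n) = 0.6076.
2% settling time T_s ≈ 4/(ζω_n) = 4/1.5 = 2.67 s.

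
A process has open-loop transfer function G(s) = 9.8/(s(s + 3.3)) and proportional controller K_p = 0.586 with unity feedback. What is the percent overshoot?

5.07%

From 1 + K_pG(s) = 0: s² + 3.3s + 5.743 = 0 ⇒ ω_n = 2.396, ζ = 0.6885.
%OS = 100·exp(−πζ/√(1−ζ²)) = 100·exp(−π·0.6885/√0.5259) = 5.07%.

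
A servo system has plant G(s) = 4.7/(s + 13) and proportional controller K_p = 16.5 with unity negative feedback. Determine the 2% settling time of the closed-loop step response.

T_s ≈ 0.0442 s

Closed-loop transfer function: T(s) = K_p·G(s)/(1 + K_p·G(s)) = 77.55/(s + 13 + 77.55) = 77.55/(s + 90.55).
Time constant τ = 1/90.55 = 0.01104 s, so the 2% settling time is about 4τ = 0.0442 s.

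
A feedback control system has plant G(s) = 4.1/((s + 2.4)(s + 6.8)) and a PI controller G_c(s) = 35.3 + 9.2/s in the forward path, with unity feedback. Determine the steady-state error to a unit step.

The open loop G_c(s)G(s) has a pole at the origin (type 1), so the static position error constant is infinite and e_ss = 1/(1+∞) = 0.

0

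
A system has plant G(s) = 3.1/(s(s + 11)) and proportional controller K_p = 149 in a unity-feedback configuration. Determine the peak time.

T_p = 0.151 s

From 1 + K_pG(s) = 0: s² + 11s + 461.9 = 0 ⇒ ω_n = 21.49, ζ = 0.2559.
Damped frequency ω_d = ω_n√(1−ζ²) = 20.78 rad/s, so peak time T_p = π/ω_d = 0.151 s.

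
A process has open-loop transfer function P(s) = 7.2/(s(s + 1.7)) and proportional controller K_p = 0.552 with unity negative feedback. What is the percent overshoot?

22.7%

The closed-loop denominator s² + 1.7s + 3.974 gives ω_n = √3.974 = 1.994 and ζ = 1.7/(2ω_n) = 0.4264.
%OS = 100·exp(−πζ/√(1−ζ²)) = 100·exp(−π·0.4264/√0.8182) = 22.7%.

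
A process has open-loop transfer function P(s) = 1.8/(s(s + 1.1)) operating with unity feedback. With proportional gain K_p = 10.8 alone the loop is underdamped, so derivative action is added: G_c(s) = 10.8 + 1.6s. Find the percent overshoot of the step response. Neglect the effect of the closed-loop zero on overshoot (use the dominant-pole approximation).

Forward path: (10.8 + 1.6s)·1.8/(s(s+1.1)). The closed-loop characteristic equation is s² + (1.1 + 1.8·1.6)s + 1.8·10.8 = 0.
That is s² + 3.98s + 19.44 = 0, so ω_n = 4.409 rad/s and ζ = 3.98/(2·4.409) = 0.4513.
%OS = 100·exp(−πζ/√(1−ζ²)) = 20.4%.

20.4%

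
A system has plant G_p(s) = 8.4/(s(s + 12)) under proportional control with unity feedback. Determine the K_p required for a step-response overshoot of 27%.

K_p = 29

From %OS = 100·exp(−πζ/√(1−ζ²)) = 27%, ζ = −ln(0.27)/√(π²+ln²(0.27)) = 0.3847.
Characteristic equation s² + 12s + 8.4K_p = 0 gives ζ = 12/(2√(8.4K_p)).
Setting ζ = 0.3847: √(8.4K_p) = 12/(2·0.3847) = 15.6, so K_p = 243.3/8.4 = 29.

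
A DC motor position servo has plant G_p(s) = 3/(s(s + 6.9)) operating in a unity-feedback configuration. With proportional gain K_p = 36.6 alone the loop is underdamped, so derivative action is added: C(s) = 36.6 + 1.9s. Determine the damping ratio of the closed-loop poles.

ζ = 0.601

Forward path: (36.6 + 1.9s)·3/(s(s+6.9)). The closed-loop characteristic equation is s² + (6.9 + 3·1.9)s + 3·36.6 = 0.
That is s² + 12.6s + 109.8 = 0, so ω_n = 10.48 rad/s and ζ = 12.6/(2·10.48) = 0.6012.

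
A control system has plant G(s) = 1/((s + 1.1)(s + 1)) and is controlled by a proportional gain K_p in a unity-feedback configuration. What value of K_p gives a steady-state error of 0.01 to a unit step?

Steady-state error for a unit step on this type-0 loop is 1/(1 + K_p·G(0)).
G(0) = 0.9091. Require 1/(1 + K_p·0.9091) = 0.01, so 1 + 0.9091·K_p = 100.
K_p = (100 − 1)/0.9091 = 109.

K_p = 109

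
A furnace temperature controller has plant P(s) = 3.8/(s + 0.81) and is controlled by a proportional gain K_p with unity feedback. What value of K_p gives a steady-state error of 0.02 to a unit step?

The loop is type 0, so e_ss(step) = 1/(1 + K_pos) with K_pos = K_p·P(0).
P(0) = 4.691. Require 1/(1 + K_p·4.691) = 0.02, so 1 + 4.691·K_p = 50.
K_p = (50 − 1)/4.691 = 10.4.

K_p = 10.4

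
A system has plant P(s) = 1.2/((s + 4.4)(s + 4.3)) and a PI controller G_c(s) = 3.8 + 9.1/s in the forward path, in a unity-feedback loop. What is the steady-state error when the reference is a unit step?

0

The open loop G_c(s)P(s) has a pole at the origin (type 1), so the static position error constant is infinite and e_ss = 1/(1+∞) = 0.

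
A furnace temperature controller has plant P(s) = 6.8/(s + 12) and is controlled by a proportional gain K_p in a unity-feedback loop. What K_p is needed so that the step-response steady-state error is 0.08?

K_p = 20.3

For a type-0 loop with proportional control, e_ss = 1/(1 + K_p·P(0)).
P(0) = 0.5667. Require 1/(1 + K_p·0.5667) = 0.08, so 1 + 0.5667·K_p = 12.5.
K_p = (12.5 − 1)/0.5667 = 20.3.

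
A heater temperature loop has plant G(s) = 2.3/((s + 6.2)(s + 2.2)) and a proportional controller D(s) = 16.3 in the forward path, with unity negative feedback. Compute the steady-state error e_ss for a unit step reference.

The loop is type 0. Static position error constant K_pos = D(0)·G(0) = 16.3·0.1686 = 2.749.
Steady-state error to a unit step: e_ss = 1/(1+K_pos) = 1/3.749 = 0.267.

0.267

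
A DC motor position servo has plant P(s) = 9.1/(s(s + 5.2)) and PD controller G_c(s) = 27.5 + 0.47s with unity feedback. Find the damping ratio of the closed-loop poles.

Forward path: (27.5 + 0.47s)·9.1/(s(s+5.2)). The closed-loop characteristic equation is s² + (5.2 + 9.1·0.47)s + 9.1·27.5 = 0.
That is s² + 9.477s + 250.2 = 0, so ω_n = 15.82 rad/s and ζ = 9.477/(2·15.82) = 0.2995.

ζ = 0.3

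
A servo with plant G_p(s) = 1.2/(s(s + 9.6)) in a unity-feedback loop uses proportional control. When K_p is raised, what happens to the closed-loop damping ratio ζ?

decrease

ζ = 9.6/(2√(1.2K_p)); increasing K_p raises the denominator, so ζ falls.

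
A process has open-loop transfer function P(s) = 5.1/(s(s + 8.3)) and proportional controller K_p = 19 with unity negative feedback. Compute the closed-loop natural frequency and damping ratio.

ω_n = 9.84 rad/s, ζ = 0.422

The closed-loop denominator is s(s+8.3) + 19·5.1 = s² + 8.3s + 96.9.
Matching s² + 2ζω_n s + ω_n²: ω_n = √96.9 = 9.844 rad/s and 2ζω_n = 8.3, so ζ = 8.3/(2·9.844) = 0.422.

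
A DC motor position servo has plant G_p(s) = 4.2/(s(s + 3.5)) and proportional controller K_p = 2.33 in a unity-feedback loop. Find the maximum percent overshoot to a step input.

Closed-loop characteristic equation: s² + 3.5s + 9.786 = 0, so ω_n = 3.128 rad/s and ζ = 3.5/(2·3.128) = 0.5594.
%OS = 100·exp(−πζ/√(1−ζ²)) = 100·exp(−π·0.5594/√0.6871) = 12%.

12%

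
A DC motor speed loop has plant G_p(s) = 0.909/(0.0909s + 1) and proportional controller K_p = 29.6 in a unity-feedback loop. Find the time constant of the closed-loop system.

Closed loop: T(s) = K_p·G_p/(1+K_p·G_p) = 26.91/(0.0909s + 1 + 26.91), with pole at s = −(1 + 26.91)/0.0909 = −307.
Closed-loop time constant τ = 1/307 = 0.00326 s.

τ = 0.00326 s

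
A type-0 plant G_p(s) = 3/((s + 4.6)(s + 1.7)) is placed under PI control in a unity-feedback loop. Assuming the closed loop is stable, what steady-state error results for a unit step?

0

The PI controller's integrator makes the forward path type 1, so e_ss to a step is zero.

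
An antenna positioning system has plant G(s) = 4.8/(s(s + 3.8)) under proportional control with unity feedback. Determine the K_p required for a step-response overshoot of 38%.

K_p = 8.68

From %OS = 100·exp(−πζ/√(1−ζ²)) = 38%, ζ = −ln(0.38)/√(π²+ln²(0.38)) = 0.2943.
Characteristic equation s² + 3.8s + 4.8K_p = 0 gives ζ = 3.8/(2√(4.8K_p)).
Setting ζ = 0.2943: √(4.8K_p) = 3.8/(2·0.2943) = 6.455, so K_p = 41.67/4.8 = 8.68.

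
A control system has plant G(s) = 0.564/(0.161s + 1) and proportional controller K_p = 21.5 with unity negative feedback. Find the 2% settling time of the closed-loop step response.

T_s ≈ 0.0491 s

Closed loop: T(s) = K_p·G/(1+K_p·G) = 12.13/(0.161s + 1 + 12.13), with pole at s = −(1 + 12.13)/0.161 = −81.53.
τ = 1/81.53 = 0.01227 s, so 2% settling time ≈ 4τ = 0.0491 s.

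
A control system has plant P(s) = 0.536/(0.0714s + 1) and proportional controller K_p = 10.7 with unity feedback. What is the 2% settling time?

T_s ≈ 0.0424 s

Closed loop: T(s) = K_p·P/(1+K_p·P) = 5.735/(0.0714s + 1 + 5.735), with pole at s = −(1 + 5.735)/0.0714 = −94.33.
τ = 1/94.33 = 0.0106 s, so 2% settling time ≈ 4τ = 0.0424 s.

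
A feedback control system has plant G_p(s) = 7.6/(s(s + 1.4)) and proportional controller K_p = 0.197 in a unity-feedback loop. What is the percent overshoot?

From 1 + K_pG_p(s) = 0: s² + 1.4s + 1.497 = 0 ⇒ ω_n = 1.224, ζ = 0.5721.
%OS = 100·exp(−πζ/√(1−ζ²)) = 100·exp(−π·0.5721/√0.6727) = 11.2%.

11.2%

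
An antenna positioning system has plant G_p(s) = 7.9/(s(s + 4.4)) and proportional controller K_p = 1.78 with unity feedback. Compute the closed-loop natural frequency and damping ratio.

The closed-loop denominator is s(s+4.4) + 1.78·7.9 = s² + 4.4s + 14.06.
So ω_n² = 14.06 ⇒ ω_n = 3.75 rad/s, and ζ = 4.4/(2ω_n) = 0.587.

ω_n = 3.75 rad/s, ζ = 0.587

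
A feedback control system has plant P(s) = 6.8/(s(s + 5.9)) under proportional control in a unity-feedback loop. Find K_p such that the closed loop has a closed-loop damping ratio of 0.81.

Closed-loop characteristic equation: s² + 5.9s + K_p·6.8 = 0.
So ω_n = √(6.8K_p) and 2ζω_n = 5.9, giving ζ = 5.9/(2√(6.8K_p)).
Setting ζ = 0.81: √(6.8K_p) = 5.9/(2·0.81) = 3.642, so K_p = 13.26/6.8 = 1.95.

K_p = 1.95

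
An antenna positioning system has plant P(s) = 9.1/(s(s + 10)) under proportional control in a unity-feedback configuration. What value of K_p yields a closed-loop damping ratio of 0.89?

Closed-loop characteristic equation: s² + 10s + K_p·9.1 = 0.
So ω_n = √(9.1K_p) and 2ζω_n = 10, giving ζ = 10/(2√(9.1K_p)).
Setting ζ = 0.89: √(9.1K_p) = 10/(2·0.89) = 5.618, so K_p = 31.56/9.1 = 3.47.

K_p = 3.47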